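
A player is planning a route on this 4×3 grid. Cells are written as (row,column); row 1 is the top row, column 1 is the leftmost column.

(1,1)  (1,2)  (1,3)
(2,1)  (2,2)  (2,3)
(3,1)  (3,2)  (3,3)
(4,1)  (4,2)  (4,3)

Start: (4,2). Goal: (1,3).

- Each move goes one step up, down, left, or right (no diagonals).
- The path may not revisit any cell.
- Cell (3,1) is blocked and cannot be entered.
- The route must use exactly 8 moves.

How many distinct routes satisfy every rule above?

3

Need simple routes of exactly 8 moves from (4,2) to (1,3) (Manhattan distance 4, so 2 moves are spent on a detour and 2 undoing it).
Enumerating: (4,2) (3,2) (3,3) (2,3) (2,2) (2,1) (1,1) (1,2) (1,3) | (4,2) (4,3) (3,3) (2,3) (2,2) (2,1) (1,1) (1,2) (1,3) | (4,2) (4,3) (3,3) (3,2) (2,2) (2,1) (1,1) (1,2) (1,3).
That gives 3 routes.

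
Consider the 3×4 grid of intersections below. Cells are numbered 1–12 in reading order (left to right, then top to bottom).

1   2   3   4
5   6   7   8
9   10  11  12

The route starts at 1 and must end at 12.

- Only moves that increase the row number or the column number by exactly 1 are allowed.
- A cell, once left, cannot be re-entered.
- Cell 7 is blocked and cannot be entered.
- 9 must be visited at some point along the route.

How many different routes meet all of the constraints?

A right/down-only route from 1 to 12 makes exactly 2 down-moves and 3 right-moves in some order.
With no other constraints that would be C(5,2) = 10 routes.
Split at 9 and multiply the segment counts (each segment already excludes blocked cells): 1→9: 1; 9→12: 1; product = 1.
That gives 1 route.

1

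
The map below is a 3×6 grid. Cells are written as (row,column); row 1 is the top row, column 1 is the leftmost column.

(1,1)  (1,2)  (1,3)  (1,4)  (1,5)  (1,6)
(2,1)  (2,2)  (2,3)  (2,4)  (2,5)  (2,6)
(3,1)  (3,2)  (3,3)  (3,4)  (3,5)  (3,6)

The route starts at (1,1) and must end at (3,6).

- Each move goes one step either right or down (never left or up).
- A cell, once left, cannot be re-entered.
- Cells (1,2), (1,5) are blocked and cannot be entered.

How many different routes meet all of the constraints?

6

A right/down-only route from (1,1) to (3,6) makes exactly 2 down-moves and 5 right-moves in some order.
With no other constraints that would be C(7,2) = 21 routes.
Subtract routes through each blocked cell (inclusion–exclusion for overlaps): − through (1,2): 15 − through (1,5): 3 + through (1,2)&(1,5): 3 → 6.
That gives 6 routes.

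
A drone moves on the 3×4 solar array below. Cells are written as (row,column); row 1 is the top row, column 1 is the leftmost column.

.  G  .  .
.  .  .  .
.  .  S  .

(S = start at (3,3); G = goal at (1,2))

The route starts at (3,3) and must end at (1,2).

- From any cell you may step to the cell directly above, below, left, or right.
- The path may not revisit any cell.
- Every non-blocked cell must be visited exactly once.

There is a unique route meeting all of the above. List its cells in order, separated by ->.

Need to visit all 12 open cells exactly once, starting at (3,3) and ending at (1,2).
Cell (3,4) has only two open neighbours ((2,4) and (3,3)), so the path must pass straight through it: one of those is the cell it's entered from and the other is where it exits.
Route from (3,3): right to (3,4), 2× up (reaching (1,4)), left to (1,3), down to (2,3), left to (2,2), down to (3,2), left to (3,1), 2× up (reaching (1,1)), right to (1,2) — 11 moves in all.
Check: all 12 open cells covered.

(3,3) -> (3,4) -> (2,4) -> (1,4) -> (1,3) -> (2,3) -> (2,2) -> (3,2) -> (3,1) -> (2,1) -> (1,1) -> (1,2)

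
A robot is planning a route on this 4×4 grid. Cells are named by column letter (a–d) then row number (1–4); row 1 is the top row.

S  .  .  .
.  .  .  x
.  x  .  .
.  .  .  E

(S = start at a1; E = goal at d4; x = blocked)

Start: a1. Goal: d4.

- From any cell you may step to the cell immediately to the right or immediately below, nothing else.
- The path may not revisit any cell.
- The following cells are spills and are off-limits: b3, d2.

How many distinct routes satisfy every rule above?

7

A right/down-only route from a1 to d4 makes exactly 3 down-moves and 3 right-moves in some order.
With no other constraints that would be C(6,3) = 20 routes.
Subtract routes through each blocked cell (inclusion–exclusion for overlaps): − through d2: 4 − through b3: 9 → 7.
That gives 7 routes.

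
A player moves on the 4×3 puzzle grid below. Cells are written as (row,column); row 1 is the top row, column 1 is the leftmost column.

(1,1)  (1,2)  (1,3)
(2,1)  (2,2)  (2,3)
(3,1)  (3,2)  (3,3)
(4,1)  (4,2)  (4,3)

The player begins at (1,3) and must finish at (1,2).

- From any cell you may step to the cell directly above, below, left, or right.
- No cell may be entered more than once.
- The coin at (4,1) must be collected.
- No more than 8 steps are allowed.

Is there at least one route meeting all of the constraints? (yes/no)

Even ignoring the no-revisit rule, getting from (1,3) to (1,2) via (4,1) needs at least 5 + 4 = 9 moves (Manhattan distance per leg), which exceeds the 8-move limit.

no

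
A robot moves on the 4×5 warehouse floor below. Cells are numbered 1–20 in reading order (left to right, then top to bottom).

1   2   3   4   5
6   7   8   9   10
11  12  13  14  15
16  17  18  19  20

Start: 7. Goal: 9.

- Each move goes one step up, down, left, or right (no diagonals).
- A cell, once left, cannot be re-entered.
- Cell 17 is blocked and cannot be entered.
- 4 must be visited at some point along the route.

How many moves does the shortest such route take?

4

Any route passes through 4 somewhere between 7 and 9. Summing Manhattan distances along the two legs (7 → 4 → 9) gives a lower bound of 3 + 1 = 4 moves.
A route of 4 moves achieves this: 7 → 2 → 3 → 4 → 9.
Since 4 matches the lower bound, it is optimal.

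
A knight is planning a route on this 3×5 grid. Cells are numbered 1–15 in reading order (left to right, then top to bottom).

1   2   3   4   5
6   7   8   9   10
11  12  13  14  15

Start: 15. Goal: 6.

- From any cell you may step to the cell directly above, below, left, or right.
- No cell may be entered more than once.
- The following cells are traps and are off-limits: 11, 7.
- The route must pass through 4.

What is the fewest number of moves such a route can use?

Any route passes through 4 somewhere between 15 and 6. Summing Manhattan distances along the two legs (15 → 4 → 6) gives a lower bound of 3 + 4 = 7 moves.
A route of 7 moves achieves this: 15 → 10 → 5 → 4 → 3 → 2 → 1 → 6.
Since 7 matches the lower bound, it is optimal.

7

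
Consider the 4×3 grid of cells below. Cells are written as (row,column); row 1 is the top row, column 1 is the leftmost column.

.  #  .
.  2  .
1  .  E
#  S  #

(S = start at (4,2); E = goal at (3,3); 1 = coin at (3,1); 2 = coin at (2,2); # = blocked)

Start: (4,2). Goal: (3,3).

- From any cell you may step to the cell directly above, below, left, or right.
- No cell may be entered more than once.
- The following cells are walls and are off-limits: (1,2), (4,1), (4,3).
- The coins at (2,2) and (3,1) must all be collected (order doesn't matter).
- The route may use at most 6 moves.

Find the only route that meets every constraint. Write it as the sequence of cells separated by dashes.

(4,2) - (3,2) - (3,1) - (2,1) - (2,2) - (2,3) - (3,3)

The budget equals the shortest possible length, so every move has to be on a shortest route through the required cells.
Route from (4,2): up 1 to (3,2), left 1 to (3,1), up 1 to (2,1), right 2 to (2,3), down 1 to (3,3) — 6 moves in all.
Check: all required cells visited; 6 ≤ 6 moves.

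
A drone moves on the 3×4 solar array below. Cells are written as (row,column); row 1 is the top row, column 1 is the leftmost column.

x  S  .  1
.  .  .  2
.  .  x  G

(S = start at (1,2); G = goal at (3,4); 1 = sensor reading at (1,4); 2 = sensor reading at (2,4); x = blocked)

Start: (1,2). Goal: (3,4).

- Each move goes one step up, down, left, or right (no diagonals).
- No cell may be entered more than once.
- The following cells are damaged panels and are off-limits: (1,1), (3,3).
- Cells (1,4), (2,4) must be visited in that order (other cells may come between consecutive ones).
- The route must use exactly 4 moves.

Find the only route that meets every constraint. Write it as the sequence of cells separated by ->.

(1,2) -> (1,3) -> (1,4) -> (2,4) -> (3,4)

The waypoints must appear in the order (1,4), (2,4), with no cell reused.
Route from (1,2): right 2 to (1,4), down 2 to (3,4) — 4 moves in all.
Check: order respected (1 at step 2, 2 at step 3); 4 moves as required.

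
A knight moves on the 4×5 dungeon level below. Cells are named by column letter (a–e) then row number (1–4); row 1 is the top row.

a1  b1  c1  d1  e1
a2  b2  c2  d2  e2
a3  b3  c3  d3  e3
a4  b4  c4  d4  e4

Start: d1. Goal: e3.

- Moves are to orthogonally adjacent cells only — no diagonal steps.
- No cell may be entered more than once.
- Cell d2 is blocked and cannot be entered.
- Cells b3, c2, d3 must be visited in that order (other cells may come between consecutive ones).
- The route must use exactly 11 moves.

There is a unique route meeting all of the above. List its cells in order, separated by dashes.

d1 - c1 - b1 - a1 - a2 - a3 - b3 - b2 - c2 - c3 - d3 - e3

The waypoints must appear in the order b3, c2, d3, with no cell reused.
Route from d1: 3× left (reaching a1), 2× down (reaching a3), right to b3, up to b2, right to c2, down to c3, 2× right (reaching e3) — 11 moves in all.
Check: order respected (b3 at step 6, c2 at step 8, d3 at step 10); 11 moves as required.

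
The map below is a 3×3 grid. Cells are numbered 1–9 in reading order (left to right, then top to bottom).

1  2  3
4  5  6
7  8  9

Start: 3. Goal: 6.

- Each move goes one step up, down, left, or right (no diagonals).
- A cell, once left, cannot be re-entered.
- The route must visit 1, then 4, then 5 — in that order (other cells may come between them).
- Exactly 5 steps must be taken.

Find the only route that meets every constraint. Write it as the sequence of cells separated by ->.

The waypoints must appear in the order 1, 4, 5, with no cell reused.
Route from 3: 2× left (reaching 1), down to 4, 2× right (reaching 6) — 5 moves in all.
Check: order respected (1 at step 2, 4 at step 3, 5 at step 4); 5 moves as required.

3 -> 2 -> 1 -> 4 -> 5 -> 6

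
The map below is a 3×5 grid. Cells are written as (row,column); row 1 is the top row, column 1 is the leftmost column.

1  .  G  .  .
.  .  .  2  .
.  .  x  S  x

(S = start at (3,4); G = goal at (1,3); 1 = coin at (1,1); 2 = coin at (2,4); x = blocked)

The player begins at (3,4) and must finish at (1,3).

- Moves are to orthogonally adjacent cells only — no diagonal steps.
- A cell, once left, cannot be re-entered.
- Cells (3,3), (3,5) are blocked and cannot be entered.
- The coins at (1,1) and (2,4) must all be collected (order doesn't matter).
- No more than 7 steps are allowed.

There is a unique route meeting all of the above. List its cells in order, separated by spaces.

The budget equals the shortest possible length, so every move has to be on a shortest route through the required cells.
Route from (3,4): up to (2,4), 3× left (reaching (2,1)), up to (1,1), 2× right (reaching (1,3)) — 7 moves in all.
Check: all required cells visited; 7 ≤ 7 moves.

(3,4) (2,4) (2,3) (2,2) (2,1) (1,1) (1,2) (1,3)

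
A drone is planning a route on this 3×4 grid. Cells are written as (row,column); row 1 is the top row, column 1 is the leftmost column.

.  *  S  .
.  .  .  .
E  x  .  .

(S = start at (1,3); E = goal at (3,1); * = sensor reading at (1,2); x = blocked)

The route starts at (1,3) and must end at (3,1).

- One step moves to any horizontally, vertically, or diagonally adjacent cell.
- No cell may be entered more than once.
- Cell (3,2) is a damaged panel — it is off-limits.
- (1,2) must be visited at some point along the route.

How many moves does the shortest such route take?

3

Any route passes through (1,2) somewhere between (1,3) and (3,1). Summing Chebyshev distances along the two legs ((1,3) → (1,2) → (3,1)) gives a lower bound of 1 + 2 = 3 moves.
A route of 3 moves achieves this: (1,3) → (1,2) → (2,1) → (3,1).
Since 3 matches the lower bound, it is optimal.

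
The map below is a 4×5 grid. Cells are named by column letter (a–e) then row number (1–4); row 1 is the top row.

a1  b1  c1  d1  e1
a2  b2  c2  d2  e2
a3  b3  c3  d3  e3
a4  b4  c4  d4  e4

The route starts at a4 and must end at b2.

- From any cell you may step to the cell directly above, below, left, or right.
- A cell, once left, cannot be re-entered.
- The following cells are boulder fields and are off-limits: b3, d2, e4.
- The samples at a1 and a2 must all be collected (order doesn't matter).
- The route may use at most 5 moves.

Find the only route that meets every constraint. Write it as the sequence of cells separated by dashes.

a4 - a3 - a2 - a1 - b1 - b2

The budget equals the shortest possible length, so every move has to be on a shortest route through the required cells.
Route from a4: up 3 to a1, right 1 to b1, down 1 to b2 — 5 moves in all.
Check: all required cells visited; 5 ≤ 5 moves.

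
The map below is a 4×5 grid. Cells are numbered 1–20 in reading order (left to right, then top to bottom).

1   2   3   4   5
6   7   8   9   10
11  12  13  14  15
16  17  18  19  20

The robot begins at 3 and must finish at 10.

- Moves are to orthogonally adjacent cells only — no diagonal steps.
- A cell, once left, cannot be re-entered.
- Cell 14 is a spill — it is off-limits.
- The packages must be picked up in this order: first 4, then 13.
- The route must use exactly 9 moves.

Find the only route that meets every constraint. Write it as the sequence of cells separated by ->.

3 -> 4 -> 9 -> 8 -> 13 -> 18 -> 19 -> 20 -> 15 -> 10

The waypoints must appear in the order 4, 13, with no cell reused.
Route from 3: right 1 to 4, down 1 to 9, left 1 to 8, down 2 to 18, right 2 to 20, up 2 to 10 — 9 moves in all.
Check: order respected (4 at step 1, 13 at step 4); 9 moves as required.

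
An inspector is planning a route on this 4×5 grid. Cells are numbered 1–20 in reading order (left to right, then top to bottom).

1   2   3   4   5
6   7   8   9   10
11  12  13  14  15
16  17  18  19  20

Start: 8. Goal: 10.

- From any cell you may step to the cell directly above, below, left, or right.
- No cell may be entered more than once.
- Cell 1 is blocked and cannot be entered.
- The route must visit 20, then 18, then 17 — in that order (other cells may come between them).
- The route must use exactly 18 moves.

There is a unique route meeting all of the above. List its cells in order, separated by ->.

The waypoints must appear in the order 20, 18, 17, with no cell reused.
Route from 8: right to 9, down to 14, right to 15, down to 20, 2× left (reaching 18), up to 13, left to 12, down to 17, left to 16, 2× up (reaching 6), right to 7, up to 2, 3× right (reaching 5), down to 10 — 18 moves in all.
Check: order respected (20 at step 4, 18 at step 6, 17 at step 9); 18 moves as required.

8 -> 9 -> 14 -> 15 -> 20 -> 19 -> 18 -> 13 -> 12 -> 17 -> 16 -> 11 -> 6 -> 7 -> 2 -> 3 -> 4 -> 5 -> 10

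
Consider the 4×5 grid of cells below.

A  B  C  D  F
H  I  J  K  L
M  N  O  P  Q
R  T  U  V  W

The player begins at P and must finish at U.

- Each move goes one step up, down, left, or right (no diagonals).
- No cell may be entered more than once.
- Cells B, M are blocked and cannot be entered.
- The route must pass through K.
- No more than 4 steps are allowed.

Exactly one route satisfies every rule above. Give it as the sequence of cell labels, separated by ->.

The budget equals the shortest possible length, so every move has to be on a shortest route through the required cells.
Route from P: up 1 to K, left 1 to J, down 2 to U — 4 moves in all.
Check: all required cells visited; 4 ≤ 4 moves.

P -> K -> J -> O -> U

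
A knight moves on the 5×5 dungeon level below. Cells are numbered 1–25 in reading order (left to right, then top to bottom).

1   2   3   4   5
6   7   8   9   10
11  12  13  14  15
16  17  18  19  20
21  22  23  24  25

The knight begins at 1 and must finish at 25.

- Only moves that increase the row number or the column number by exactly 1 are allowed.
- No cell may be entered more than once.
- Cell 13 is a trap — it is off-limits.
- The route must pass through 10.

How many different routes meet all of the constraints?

5

A right/down-only route from 1 to 25 makes exactly 4 down-moves and 4 right-moves in some order.
With no other constraints that would be C(8,4) = 70 routes.
Split at 10 and multiply the segment counts (each segment already excludes blocked cells): 1→10: 5; 10→25: 1; product = 5.
That gives 5 routes.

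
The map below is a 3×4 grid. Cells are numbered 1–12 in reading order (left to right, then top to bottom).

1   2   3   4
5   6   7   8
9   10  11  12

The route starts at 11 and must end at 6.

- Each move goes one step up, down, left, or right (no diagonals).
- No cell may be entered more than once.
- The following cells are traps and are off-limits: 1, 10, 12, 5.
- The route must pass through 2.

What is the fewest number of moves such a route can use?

4

Any route passes through 2 somewhere between 11 and 6. Summing Manhattan distances along the two legs (11 → 2 → 6) gives a lower bound of 3 + 1 = 4 moves.
A route of 4 moves achieves this: 11 → 7 → 3 → 2 → 6.
Since 4 matches the lower bound, it is optimal.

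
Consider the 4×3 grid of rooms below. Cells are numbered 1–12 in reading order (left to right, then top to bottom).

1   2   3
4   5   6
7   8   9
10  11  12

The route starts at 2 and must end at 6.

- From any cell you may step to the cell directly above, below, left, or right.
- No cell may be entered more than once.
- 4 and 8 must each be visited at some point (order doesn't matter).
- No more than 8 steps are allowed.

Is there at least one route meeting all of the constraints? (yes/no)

yes

One route that works: 2 → 5 → 4 → 7 → 8 → 9 → 6.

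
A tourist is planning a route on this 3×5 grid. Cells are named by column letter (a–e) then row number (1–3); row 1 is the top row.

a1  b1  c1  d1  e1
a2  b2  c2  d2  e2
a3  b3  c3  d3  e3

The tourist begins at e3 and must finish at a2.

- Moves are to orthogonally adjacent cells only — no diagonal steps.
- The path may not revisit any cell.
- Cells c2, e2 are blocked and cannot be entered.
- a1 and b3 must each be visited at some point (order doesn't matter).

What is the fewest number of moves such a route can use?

Any route passes through a1 and b3 in some order between e3 and a2. Summing Manhattan distances along each leg and taking the cheapest ordering (e3 → b3 → a1 → a2) gives a lower bound of 3 + 3 + 1 = 7 moves.
A route of 7 moves achieves this: e3 → d3 → c3 → b3 → b2 → b1 → a1 → a2.
Since 7 matches the lower bound, it is optimal.

7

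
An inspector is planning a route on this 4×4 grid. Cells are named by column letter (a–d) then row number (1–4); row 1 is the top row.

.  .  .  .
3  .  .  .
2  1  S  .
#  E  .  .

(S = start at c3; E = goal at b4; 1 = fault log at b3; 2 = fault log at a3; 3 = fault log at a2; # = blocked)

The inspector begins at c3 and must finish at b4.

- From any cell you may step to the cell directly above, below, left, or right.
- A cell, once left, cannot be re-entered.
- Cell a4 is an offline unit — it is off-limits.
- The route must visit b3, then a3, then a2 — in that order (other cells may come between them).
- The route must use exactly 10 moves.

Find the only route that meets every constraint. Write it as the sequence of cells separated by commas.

The waypoints must appear in the order b3, a3, a2, with no cell reused.
Route from c3: 2× left (reaching a3), up to a2, 3× right (reaching d2), 2× down (reaching d4), 2× left (reaching b4) — 10 moves in all.
Check: order respected (1 at step 1, 2 at step 2, 3 at step 3); 10 moves as required.

c3, b3, a3, a2, b2, c2, d2, d3, d4, c4, b4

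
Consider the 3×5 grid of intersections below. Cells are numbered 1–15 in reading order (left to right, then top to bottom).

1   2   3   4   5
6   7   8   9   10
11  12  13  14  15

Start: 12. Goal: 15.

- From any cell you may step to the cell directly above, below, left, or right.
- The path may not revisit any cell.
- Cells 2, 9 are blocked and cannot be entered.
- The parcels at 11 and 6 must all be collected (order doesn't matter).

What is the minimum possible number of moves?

Any route passes through 11 and 6 in some order between 12 and 15. Summing Manhattan distances along each leg and taking the cheapest ordering (12 → 6 → 11 → 15) gives a lower bound of 2 + 1 + 4 = 7 moves.
A route of 7 moves achieves this: 12 → 11 → 6 → 7 → 8 → 13 → 14 → 15.
Since 7 matches the lower bound, it is optimal.

7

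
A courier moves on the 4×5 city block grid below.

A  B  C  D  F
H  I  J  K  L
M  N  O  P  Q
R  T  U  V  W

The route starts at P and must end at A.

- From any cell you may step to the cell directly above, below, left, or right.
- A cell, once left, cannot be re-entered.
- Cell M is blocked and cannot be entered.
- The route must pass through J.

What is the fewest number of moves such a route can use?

5

Any route passes through J somewhere between P and A. Summing Manhattan distances along the two legs (P → J → A) gives a lower bound of 2 + 3 = 5 moves.
A route of 5 moves achieves this: P → K → J → C → B → A.
Since 5 matches the lower bound, it is optimal.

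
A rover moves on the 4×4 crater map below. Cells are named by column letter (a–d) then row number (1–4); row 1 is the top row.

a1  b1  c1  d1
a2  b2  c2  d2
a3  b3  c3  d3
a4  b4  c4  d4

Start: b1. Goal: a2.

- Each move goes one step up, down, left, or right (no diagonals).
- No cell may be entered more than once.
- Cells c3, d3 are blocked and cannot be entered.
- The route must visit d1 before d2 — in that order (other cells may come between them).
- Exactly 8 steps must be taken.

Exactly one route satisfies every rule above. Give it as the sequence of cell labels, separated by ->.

b1 -> c1 -> d1 -> d2 -> c2 -> b2 -> b3 -> a3 -> a2

The waypoints must appear in the order d1, d2, with no cell reused.
Route from b1: 2× right (reaching d1), down to d2, 2× left (reaching b2), down to b3, left to a3, up to a2 — 8 moves in all.
Check: order respected (d1 at step 2, d2 at step 3); 8 moves as required.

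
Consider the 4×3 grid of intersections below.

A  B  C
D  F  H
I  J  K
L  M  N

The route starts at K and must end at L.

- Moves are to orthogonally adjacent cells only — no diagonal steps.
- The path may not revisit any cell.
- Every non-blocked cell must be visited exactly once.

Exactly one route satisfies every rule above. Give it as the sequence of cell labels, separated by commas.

Need to visit all 12 open cells exactly once, starting at K and ending at L.
Route from K: down to N, left to M, 2× up (reaching F), right to H, up to C, 2× left (reaching A), 3× down (reaching L) — 11 moves in all.
Check: all 12 open cells covered.

K, N, M, J, F, H, C, B, A, D, I, L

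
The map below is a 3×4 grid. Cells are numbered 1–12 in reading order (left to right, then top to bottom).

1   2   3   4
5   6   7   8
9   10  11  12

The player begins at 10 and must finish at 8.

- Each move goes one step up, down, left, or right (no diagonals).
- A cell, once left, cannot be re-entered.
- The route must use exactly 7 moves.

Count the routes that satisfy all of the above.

Need simple routes of exactly 7 moves from 10 to 8 (Manhattan distance 3, so 2 moves are spent on a detour and 2 undoing it).
Branch systematically from the start, pruning whenever the remaining move budget drops below the Manhattan distance to 8 or differs from it in parity. Grouping the completions by first move — via 6: 3; via 9: 7; via 11: 1 — and summing: 3 + 7 + 1 = 11.
That gives 11 routes.

11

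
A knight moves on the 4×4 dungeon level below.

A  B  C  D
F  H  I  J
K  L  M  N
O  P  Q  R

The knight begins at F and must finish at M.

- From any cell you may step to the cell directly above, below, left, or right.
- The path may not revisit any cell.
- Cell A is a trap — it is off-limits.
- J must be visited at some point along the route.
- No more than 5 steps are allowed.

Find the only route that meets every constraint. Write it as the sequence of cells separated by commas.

F, H, I, J, N, M

The budget equals the shortest possible length, so every move has to be on a shortest route through the required cells.
Route from F: 3× right (reaching J), down to N, left to M — 5 moves in all.
Check: all required cells visited; 5 ≤ 5 moves.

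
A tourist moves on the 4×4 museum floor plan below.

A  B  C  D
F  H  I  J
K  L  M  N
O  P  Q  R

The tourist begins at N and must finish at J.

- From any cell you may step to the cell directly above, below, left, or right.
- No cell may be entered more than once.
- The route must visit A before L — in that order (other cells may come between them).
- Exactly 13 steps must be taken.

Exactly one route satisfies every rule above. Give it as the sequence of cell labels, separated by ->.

N -> R -> Q -> P -> O -> K -> F -> A -> B -> H -> L -> M -> I -> J

The waypoints must appear in the order A, L, with no cell reused.
Route from N: down 1 to R, left 3 to O, up 3 to A, right 1 to B, down 2 to L, right 1 to M, up 1 to I, right 1 to J — 13 moves in all.
Check: order respected (A at step 7, L at step 10); 13 moves as required.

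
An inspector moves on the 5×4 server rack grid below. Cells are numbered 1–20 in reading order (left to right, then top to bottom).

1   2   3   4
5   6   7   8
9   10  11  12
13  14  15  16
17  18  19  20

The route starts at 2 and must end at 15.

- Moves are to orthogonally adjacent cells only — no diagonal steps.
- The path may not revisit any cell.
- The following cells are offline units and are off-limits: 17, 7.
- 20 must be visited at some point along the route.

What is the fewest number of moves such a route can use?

8

Any route passes through 20 somewhere between 2 and 15. Summing Manhattan distances along the two legs (2 → 20 → 15) gives a lower bound of 6 + 2 = 8 moves.
A route of 8 moves achieves this: 2 → 6 → 10 → 14 → 18 → 19 → 20 → 16 → 15.
Since 8 matches the lower bound, it is optimal.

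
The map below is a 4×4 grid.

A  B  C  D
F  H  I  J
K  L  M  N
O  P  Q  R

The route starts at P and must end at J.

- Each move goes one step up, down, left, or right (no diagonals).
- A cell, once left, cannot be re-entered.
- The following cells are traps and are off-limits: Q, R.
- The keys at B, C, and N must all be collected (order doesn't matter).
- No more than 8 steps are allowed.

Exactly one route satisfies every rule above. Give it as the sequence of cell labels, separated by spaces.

P L H B C I M N J

Any route must reach B, C, and N and still end at J within 8 moves, so the order of the required stops is forced.
Route from P: up 3 to B, right 1 to C, down 2 to M, right 1 to N, up 1 to J — 8 moves in all.
Check: all required cells visited; 8 ≤ 8 moves.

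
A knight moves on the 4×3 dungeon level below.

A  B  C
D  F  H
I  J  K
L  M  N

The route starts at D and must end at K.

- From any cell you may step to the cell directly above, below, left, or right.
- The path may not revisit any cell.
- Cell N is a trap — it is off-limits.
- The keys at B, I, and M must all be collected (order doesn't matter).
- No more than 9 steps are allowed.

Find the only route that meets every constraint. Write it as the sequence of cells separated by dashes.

D - I - L - M - J - F - B - C - H - K

The budget equals the shortest possible length, so every move has to be on a shortest route through the required cells.
Route from D: down 2 to L, right 1 to M, up 3 to B, right 1 to C, down 2 to K — 9 moves in all.
Check: all required cells visited; 9 ≤ 9 moves.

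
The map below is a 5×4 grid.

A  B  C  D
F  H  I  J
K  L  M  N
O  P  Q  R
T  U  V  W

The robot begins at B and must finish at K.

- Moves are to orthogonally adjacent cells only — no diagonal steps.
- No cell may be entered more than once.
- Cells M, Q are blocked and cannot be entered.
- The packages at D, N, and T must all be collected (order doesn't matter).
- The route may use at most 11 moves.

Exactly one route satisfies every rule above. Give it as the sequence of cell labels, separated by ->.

B -> C -> D -> J -> N -> R -> W -> V -> U -> T -> O -> K

Any route must reach D, N, and T and still end at K within 11 moves, so the order of the required stops is forced.
Route from B: 2× right (reaching D), 4× down (reaching W), 3× left (reaching T), 2× up (reaching K) — 11 moves in all.
Check: all required cells visited; 11 ≤ 11 moves.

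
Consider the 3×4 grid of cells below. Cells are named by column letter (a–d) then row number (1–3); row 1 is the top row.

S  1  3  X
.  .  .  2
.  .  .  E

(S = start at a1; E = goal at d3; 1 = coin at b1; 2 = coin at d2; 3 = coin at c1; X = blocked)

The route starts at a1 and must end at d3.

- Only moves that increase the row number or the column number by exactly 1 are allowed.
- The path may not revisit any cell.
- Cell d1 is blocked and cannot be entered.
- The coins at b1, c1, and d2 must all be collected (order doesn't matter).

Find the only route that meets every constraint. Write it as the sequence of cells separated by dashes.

a1 - b1 - c1 - c2 - d2 - d3

Moves only go right or down, so the column and row indices never decrease.
Route from a1: right 2 to c1, down 1 to c2, right 1 to d2, down 1 to d3 — 5 moves in all.
Check: all required cells visited.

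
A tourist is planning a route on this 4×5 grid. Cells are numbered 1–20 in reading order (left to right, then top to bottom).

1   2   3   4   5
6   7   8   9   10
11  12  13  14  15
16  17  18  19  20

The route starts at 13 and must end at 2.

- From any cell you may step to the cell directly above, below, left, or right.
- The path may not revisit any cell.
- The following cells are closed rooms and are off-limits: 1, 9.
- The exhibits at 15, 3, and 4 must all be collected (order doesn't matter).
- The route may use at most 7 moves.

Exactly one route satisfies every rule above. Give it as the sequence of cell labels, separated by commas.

13, 14, 15, 10, 5, 4, 3, 2

Any route must reach 15, 3, and 4 and still end at 2 within 7 moves, so the order of the required stops is forced.
Route from 13: 2× right (reaching 15), 2× up (reaching 5), 3× left (reaching 2) — 7 moves in all.
Check: all required cells visited; 7 ≤ 7 moves.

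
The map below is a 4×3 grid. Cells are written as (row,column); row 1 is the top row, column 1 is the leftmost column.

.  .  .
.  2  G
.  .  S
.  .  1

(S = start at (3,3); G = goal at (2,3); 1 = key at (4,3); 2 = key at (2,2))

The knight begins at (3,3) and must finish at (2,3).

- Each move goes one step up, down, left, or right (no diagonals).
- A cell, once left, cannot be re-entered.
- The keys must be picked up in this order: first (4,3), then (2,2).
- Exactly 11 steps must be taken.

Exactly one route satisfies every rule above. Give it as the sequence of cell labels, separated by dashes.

(3,3) - (4,3) - (4,2) - (4,1) - (3,1) - (3,2) - (2,2) - (2,1) - (1,1) - (1,2) - (1,3) - (2,3)

The waypoints must appear in the order (4,3), (2,2), with no cell reused.
Route from (3,3): down 1 to (4,3), left 2 to (4,1), up 1 to (3,1), right 1 to (3,2), up 1 to (2,2), left 1 to (2,1), up 1 to (1,1), right 2 to (1,3), down 1 to (2,3) — 11 moves in all.
Check: order respected (1 at step 1, 2 at step 6); 11 moves as required.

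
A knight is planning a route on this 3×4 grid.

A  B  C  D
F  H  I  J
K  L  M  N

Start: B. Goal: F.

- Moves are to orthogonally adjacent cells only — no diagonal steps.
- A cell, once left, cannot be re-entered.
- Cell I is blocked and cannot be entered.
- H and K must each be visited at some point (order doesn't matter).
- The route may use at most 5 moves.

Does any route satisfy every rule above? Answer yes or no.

One route that works: B → H → L → K → F.

yes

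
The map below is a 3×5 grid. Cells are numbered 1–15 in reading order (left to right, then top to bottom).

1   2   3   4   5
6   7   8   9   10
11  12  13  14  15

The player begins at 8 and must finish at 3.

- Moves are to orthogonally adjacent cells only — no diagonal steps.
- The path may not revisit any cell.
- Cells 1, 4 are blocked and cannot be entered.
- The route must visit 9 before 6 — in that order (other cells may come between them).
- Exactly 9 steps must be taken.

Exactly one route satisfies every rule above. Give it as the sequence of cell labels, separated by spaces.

The waypoints must appear in the order 9, 6, with no cell reused.
Route from 8: right to 9, down to 14, 3× left (reaching 11), up to 6, right to 7, up to 2, right to 3 — 9 moves in all.
Check: order respected (9 at step 1, 6 at step 6); 9 moves as required.

8 9 14 13 12 11 6 7 2 3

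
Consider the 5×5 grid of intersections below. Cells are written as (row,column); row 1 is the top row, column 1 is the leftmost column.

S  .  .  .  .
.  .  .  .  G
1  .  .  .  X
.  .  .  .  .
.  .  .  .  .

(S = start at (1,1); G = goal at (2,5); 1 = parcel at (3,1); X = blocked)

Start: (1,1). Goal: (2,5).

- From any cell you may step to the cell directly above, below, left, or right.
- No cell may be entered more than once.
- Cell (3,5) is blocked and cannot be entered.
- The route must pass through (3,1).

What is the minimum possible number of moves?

7

Any route passes through (3,1) somewhere between (1,1) and (2,5). Summing Manhattan distances along the two legs ((1,1) → (3,1) → (2,5)) gives a lower bound of 2 + 5 = 7 moves.
A route of 7 moves achieves this: (1,1) → (2,1) → (3,1) → (3,2) → (2,2) → (2,3) → (2,4) → (2,5).
Since 7 matches the lower bound, it is optimal.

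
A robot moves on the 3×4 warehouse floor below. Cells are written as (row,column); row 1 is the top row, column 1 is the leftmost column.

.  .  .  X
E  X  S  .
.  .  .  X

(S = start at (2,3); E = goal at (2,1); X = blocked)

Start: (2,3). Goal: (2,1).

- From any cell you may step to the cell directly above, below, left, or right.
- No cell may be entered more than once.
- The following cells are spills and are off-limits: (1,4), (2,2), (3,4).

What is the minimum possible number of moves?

The Manhattan distance from (2,3) to (2,1) is |2−2| + |3−1| = 2, so at least 2 moves are needed.
That bound ignores the blocked cells. Measuring each leg by the fewest moves that actually steer around them ((2,3)→(2,1): 4) raises the lower bound to 4.
A route of 4 moves exists: (2,3) → (1,3) → (1,2) → (1,1) → (2,1).
Since 4 matches that lower bound, it is optimal.

4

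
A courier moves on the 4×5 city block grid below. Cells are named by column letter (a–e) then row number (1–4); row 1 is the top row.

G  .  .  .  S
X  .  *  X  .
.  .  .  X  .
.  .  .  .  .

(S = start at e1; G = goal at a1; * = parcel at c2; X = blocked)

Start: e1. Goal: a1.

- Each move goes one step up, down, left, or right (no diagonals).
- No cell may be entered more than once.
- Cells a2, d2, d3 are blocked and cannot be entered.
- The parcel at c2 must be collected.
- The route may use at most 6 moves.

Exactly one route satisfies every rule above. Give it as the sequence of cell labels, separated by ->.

e1 -> d1 -> c1 -> c2 -> b2 -> b1 -> a1

The budget equals the shortest possible length, so every move has to be on a shortest route through the required cells.
Route from e1: left 2 to c1, down 1 to c2, left 1 to b2, up 1 to b1, left 1 to a1 — 6 moves in all.
Check: all required cells visited; 6 ≤ 6 moves.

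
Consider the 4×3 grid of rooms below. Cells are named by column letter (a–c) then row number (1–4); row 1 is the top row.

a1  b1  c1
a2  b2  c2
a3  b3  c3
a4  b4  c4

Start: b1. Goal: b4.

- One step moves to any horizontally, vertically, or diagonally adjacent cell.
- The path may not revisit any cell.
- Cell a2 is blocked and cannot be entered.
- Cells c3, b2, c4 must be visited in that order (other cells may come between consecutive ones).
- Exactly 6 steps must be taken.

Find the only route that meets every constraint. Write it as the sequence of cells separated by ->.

b1 -> c2 -> c3 -> b2 -> b3 -> c4 -> b4

The waypoints must appear in the order c3, b2, c4, with no cell reused.
Route from b1: down-right to c2, down to c3, up-left to b2, down to b3, down-right to c4, left to b4 — 6 moves in all.
Check: order respected (c3 at step 2, b2 at step 3, c4 at step 5); 6 moves as required.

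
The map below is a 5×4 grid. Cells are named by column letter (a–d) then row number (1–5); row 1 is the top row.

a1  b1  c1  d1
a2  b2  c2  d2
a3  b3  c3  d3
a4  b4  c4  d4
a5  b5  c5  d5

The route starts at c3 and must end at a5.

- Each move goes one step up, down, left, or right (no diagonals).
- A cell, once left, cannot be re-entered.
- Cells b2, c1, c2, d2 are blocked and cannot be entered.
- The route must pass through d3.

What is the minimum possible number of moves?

Any route passes through d3 somewhere between c3 and a5. Summing Manhattan distances along the two legs (c3 → d3 → a5) gives a lower bound of 1 + 5 = 6 moves.
A route of 6 moves achieves this: c3 → d3 → d4 → d5 → c5 → b5 → a5.
Since 6 matches the lower bound, it is optimal.

6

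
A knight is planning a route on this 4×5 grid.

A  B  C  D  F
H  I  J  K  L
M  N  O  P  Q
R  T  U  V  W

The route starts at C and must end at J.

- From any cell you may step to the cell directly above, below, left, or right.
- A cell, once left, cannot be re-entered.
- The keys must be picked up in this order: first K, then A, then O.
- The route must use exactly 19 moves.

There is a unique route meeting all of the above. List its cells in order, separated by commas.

C, D, F, L, K, P, Q, W, V, U, T, R, M, H, A, B, I, N, O, J

The waypoints must appear in the order K, A, O, with no cell reused.
Route from C: right 2 to F, down 1 to L, left 1 to K, down 1 to P, right 1 to Q, down 1 to W, left 4 to R, up 3 to A, right 1 to B, down 2 to N, right 1 to O, up 1 to J — 19 moves in all.
Check: order respected (K at step 4, A at step 14, O at step 18); 19 moves as required.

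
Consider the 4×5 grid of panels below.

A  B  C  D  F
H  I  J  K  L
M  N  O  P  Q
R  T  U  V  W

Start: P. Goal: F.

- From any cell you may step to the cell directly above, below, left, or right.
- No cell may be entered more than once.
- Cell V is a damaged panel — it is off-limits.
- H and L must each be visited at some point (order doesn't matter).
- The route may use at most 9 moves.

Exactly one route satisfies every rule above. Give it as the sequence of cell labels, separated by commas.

The 9-move cap with required stops at H, L leaves no slack for detours.
Route from P: left 3 to M, up 1 to H, right 4 to L, up 1 to F — 9 moves in all.
Check: all required cells visited; 9 ≤ 9 moves.

P, O, N, M, H, I, J, K, L, F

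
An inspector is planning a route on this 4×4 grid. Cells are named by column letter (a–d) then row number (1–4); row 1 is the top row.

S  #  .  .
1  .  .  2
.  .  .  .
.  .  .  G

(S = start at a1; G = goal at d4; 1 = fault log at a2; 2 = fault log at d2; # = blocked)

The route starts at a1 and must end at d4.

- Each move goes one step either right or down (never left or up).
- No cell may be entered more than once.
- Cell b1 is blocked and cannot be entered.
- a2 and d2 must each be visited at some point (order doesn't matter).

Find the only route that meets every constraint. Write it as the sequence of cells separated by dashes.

Moves only go right or down, so the column and row indices never decrease.
Route from a1: down 1 to a2, right 3 to d2, down 2 to d4 — 6 moves in all.
Check: all required cells visited.

a1 - a2 - b2 - c2 - d2 - d3 - d4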